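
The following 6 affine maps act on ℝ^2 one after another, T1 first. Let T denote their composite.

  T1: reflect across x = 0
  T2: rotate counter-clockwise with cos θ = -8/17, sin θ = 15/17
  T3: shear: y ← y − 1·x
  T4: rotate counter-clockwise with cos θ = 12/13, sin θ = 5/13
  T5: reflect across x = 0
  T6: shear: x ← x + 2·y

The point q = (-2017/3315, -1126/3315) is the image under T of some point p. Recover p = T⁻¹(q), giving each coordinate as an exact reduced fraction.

p = (1/3, 2/5)

T1 = [-1 0 0; 0 1 0; 0 0 1]
T2·T1 = [8/17 -15/17 0; -15/17 -8/17 0; 0 0 1]
T3·…·T1 = [8/17 -15/17 0; -23/17 7/17 0; 0 0 1]
T4·…·T1 = [211/221 -215/221 0; -236/221 9/221 0; 0 0 1]
T5·…·T1 = [-211/221 215/221 0; -236/221 9/221 0; 0 0 1]
T6·…·T1 = [-683/221 233/221 0; -236/221 9/221 0; 0 0 1]
det M = 1; M⁻¹ = [9/221 -233/221 0; 236/221 -683/221 0; 0 0 1]
M⁻¹ · (-2017/3315, -1126/3315)ᵀ = (1/3, 2/5)ᵀ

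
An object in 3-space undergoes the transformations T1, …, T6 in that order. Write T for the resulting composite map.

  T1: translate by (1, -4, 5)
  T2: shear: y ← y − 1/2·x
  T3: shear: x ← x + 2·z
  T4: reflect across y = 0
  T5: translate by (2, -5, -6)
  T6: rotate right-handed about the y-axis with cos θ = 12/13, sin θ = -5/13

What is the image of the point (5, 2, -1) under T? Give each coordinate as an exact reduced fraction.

T1 translate by (1, -4, 5): (5, 2, -1) → (6, -2, 4)
T2 shear: y ← y − 1/2·x: (6, -2, 4) → (6, -5, 4)
T3 shear: x ← x + 2·z: (6, -5, 4) → (14, -5, 4)
T4 reflect across y = 0: (14, -5, 4) → (14, 5, 4)
T5 translate by (2, -5, -6): (14, 5, 4) → (16, 0, -2)
T6 rotate right-handed about the y-axis with cos θ = 12/13, sin θ = -5/13: (16, 0, -2) → (202/13, 0, 56/13)

T(p) = (202/13, 0, 56/13)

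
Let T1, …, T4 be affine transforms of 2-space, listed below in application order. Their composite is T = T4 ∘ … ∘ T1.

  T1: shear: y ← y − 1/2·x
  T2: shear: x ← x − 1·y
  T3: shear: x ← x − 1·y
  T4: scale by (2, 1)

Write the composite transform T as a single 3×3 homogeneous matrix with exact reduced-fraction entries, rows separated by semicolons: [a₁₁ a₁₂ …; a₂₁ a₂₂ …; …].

T1 = [1 0 0; -1/2 1 0; 0 0 1]
T2·T1 = [3/2 -1 0; -1/2 1 0; 0 0 1]
T3·…·T1 = [2 -2 0; -1/2 1 0; 0 0 1]
T4·…·T1 = [4 -4 0; -1/2 1 0; 0 0 1]

T = [4 -4 0; -1/2 1 0; 0 0 1]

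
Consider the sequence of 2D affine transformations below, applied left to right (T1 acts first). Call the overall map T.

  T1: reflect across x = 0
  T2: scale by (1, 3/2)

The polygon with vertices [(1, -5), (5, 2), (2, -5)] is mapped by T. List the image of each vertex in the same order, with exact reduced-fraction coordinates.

T1 reflect across x = 0: (1, -5) → (-1, -5); (5, 2) → (-5, 2); (2, -5) → (-2, -5)
T2 scale by (1, 3/2): (-1, -5) → (-1, -15/2); (-5, 2) → (-5, 3); (-2, -5) → (-2, -15/2)

image vertices: (-1, -15/2), (-5, 3), (-2, -15/2)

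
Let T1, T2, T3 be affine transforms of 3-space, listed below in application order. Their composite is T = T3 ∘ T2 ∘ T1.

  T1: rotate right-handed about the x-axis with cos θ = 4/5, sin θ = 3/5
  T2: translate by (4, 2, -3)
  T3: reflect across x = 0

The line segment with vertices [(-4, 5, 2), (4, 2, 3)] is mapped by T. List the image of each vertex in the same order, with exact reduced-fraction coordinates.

T1 rotate right-handed about the x-axis with cos θ = 4/5, sin θ = 3/5: (-4, 5, 2) → (-4, 14/5, 23/5); (4, 2, 3) → (4, -1/5, 18/5)
T2 translate by (4, 2, -3): (-4, 14/5, 23/5) → (0, 24/5, 8/5); (4, -1/5, 18/5) → (8, 9/5, 3/5)
T3 reflect across x = 0: (0, 24/5, 8/5) → (0, 24/5, 8/5); (8, 9/5, 3/5) → (-8, 9/5, 3/5)

image vertices: (0, 24/5, 8/5), (-8, 9/5, 3/5)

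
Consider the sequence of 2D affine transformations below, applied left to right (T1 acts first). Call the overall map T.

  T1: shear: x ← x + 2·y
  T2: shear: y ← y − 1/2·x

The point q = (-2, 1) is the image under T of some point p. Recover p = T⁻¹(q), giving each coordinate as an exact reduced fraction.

p = (-2, 0)

T1 = [1 2 0; 0 1 0; 0 0 1]
T2·T1 = [1 2 0; -1/2 0 0; 0 0 1]
det M = 1; M⁻¹ = [0 -2 0; 1/2 1 0; 0 0 1]
M⁻¹ · (-2, 1)ᵀ = (-2, 0)ᵀ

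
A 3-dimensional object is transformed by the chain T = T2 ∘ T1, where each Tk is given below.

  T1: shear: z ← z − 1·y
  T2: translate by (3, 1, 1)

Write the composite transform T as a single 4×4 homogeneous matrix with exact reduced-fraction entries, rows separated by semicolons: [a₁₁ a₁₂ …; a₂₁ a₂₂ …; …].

T = [1 0 0 3; 0 1 0 1; 0 -1 1 1; 0 0 0 1]

T1 = [1 0 0 0; 0 1 0 0; 0 -1 1 0; 0 0 0 1]
T2·T1 = [1 0 0 3; 0 1 0 1; 0 -1 1 1; 0 0 0 1]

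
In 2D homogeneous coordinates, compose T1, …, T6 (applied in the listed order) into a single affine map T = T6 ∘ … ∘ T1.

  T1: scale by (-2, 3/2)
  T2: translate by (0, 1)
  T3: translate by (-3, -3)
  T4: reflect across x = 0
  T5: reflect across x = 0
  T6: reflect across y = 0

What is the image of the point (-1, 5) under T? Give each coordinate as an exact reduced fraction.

T(p) = (-1, -11/2)

T1 scale by (-2, 3/2): (-1, 5) → (2, 15/2)
T2 translate by (0, 1): (2, 15/2) → (2, 17/2)
T3 translate by (-3, -3): (2, 17/2) → (-1, 11/2)
T4 reflect across x = 0: (-1, 11/2) → (1, 11/2)
T5 reflect across x = 0: (1, 11/2) → (-1, 11/2)
T6 reflect across y = 0: (-1, 11/2) → (-1, -11/2)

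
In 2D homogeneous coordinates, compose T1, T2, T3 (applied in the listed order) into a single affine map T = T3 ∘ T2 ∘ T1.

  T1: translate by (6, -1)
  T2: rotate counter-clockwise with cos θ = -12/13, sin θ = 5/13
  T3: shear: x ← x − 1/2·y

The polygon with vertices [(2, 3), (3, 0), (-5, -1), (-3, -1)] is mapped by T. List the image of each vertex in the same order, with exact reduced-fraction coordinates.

T1 translate by (6, -1): (2, 3) → (8, 2); (3, 0) → (9, -1); (-5, -1) → (1, -2); (-3, -1) → (3, -2)
T2 rotate counter-clockwise with cos θ = -12/13, sin θ = 5/13: (8, 2) → (-106/13, 16/13); (9, -1) → (-103/13, 57/13); (1, -2) → (-2/13, 29/13); (3, -2) → (-2, 3)
T3 shear: x ← x − 1/2·y: (-106/13, 16/13) → (-114/13, 16/13); (-103/13, 57/13) → (-263/26, 57/13); (-2/13, 29/13) → (-33/26, 29/13); (-2, 3) → (-7/2, 3)

image vertices: (-114/13, 16/13), (-263/26, 57/13), (-33/26, 29/13), (-7/2, 3)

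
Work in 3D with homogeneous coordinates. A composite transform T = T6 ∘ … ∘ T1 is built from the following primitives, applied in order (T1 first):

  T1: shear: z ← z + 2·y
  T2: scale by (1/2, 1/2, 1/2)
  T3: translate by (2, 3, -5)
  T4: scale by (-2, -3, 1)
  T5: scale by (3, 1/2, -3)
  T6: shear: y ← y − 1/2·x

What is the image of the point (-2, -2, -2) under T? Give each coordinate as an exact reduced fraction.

T1 shear: z ← z + 2·y: (-2, -2, -2) → (-2, -2, -6)
T2 scale by (1/2, 1/2, 1/2): (-2, -2, -6) → (-1, -1, -3)
T3 translate by (2, 3, -5): (-1, -1, -3) → (1, 2, -8)
T4 scale by (-2, -3, 1): (1, 2, -8) → (-2, -6, -8)
T5 scale by (3, 1/2, -3): (-2, -6, -8) → (-6, -3, 24)
T6 shear: y ← y − 1/2·x: (-6, -3, 24) → (-6, 0, 24)

T(p) = (-6, 0, 24)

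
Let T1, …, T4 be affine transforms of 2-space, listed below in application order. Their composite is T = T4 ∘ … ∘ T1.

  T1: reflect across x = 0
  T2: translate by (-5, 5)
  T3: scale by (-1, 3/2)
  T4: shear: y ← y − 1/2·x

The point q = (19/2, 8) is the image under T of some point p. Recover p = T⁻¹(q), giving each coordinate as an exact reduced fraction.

T1 = [-1 0 0; 0 1 0; 0 0 1]
T2·T1 = [-1 0 -5; 0 1 5; 0 0 1]
T3·…·T1 = [1 0 5; 0 3/2 15/2; 0 0 1]
T4·…·T1 = [1 0 5; -1/2 3/2 5; 0 0 1]
det M = 3/2; M⁻¹ = [1 0 -5; 1/3 2/3 -5; 0 0 1]
M⁻¹ · (19/2, 8)ᵀ = (9/2, 7/2)ᵀ

p = (9/2, 7/2)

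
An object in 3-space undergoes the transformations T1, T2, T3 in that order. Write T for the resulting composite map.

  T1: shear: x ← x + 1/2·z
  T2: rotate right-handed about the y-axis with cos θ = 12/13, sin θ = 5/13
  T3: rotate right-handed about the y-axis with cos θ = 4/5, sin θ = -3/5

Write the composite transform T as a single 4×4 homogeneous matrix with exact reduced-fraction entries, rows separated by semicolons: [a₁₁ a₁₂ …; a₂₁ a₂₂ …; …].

T1 = [1 0 1/2 0; 0 1 0 0; 0 0 1 0; 0 0 0 1]
T2·T1 = [12/13 0 11/13 0; 0 1 0 0; -5/13 0 19/26 0; 0 0 0 1]
T3·…·T1 = [63/65 0 31/130 0; 0 1 0 0; 16/65 0 71/65 0; 0 0 0 1]

T = [63/65 0 31/130 0; 0 1 0 0; 16/65 0 71/65 0; 0 0 0 1]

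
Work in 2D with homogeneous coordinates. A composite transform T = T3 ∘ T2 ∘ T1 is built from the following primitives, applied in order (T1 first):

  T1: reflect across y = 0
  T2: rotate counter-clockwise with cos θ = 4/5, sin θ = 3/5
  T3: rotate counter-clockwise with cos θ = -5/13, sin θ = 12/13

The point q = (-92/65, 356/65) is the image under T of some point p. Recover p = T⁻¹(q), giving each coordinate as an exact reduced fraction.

p = (4, 4)

T1 = [1 0 0; 0 -1 0; 0 0 1]
T2·T1 = [4/5 3/5 0; 3/5 -4/5 0; 0 0 1]
T3·…·T1 = [-56/65 33/65 0; 33/65 56/65 0; 0 0 1]
det M = -1; M⁻¹ = [-56/65 33/65 0; 33/65 56/65 0; 0 0 1]
M⁻¹ · (-92/65, 356/65)ᵀ = (4, 4)ᵀ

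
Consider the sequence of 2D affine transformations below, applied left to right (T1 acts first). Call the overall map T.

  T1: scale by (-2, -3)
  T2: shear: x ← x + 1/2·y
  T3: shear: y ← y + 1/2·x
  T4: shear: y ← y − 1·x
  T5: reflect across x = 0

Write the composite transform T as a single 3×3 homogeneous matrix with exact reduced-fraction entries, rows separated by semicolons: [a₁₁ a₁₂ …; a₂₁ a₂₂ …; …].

T1 = [-2 0 0; 0 -3 0; 0 0 1]
T2·T1 = [-2 -3/2 0; 0 -3 0; 0 0 1]
T3·…·T1 = [-2 -3/2 0; -1 -15/4 0; 0 0 1]
T4·…·T1 = [-2 -3/2 0; 1 -9/4 0; 0 0 1]
T5·…·T1 = [2 3/2 0; 1 -9/4 0; 0 0 1]

T = [2 3/2 0; 1 -9/4 0; 0 0 1]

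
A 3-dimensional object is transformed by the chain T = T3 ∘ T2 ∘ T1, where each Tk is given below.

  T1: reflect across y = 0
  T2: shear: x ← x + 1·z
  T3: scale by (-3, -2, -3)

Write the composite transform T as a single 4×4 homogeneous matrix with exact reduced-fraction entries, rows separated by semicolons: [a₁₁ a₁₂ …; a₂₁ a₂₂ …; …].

T1 = [1 0 0 0; 0 -1 0 0; 0 0 1 0; 0 0 0 1]
T2·T1 = [1 0 1 0; 0 -1 0 0; 0 0 1 0; 0 0 0 1]
T3·…·T1 = [-3 0 -3 0; 0 2 0 0; 0 0 -3 0; 0 0 0 1]

T = [-3 0 -3 0; 0 2 0 0; 0 0 -3 0; 0 0 0 1]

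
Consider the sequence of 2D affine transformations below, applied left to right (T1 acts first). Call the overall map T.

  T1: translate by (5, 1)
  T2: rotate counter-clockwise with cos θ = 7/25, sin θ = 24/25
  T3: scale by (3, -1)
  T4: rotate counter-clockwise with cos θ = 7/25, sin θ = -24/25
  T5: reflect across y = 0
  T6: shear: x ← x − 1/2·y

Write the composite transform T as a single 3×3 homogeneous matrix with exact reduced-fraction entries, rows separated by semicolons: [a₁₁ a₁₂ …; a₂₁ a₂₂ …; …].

T1 = [1 0 5; 0 1 1; 0 0 1]
T2·T1 = [7/25 -24/25 11/25; 24/25 7/25 127/25; 0 0 1]
T3·…·T1 = [21/25 -72/25 33/25; -24/25 -7/25 -127/25; 0 0 1]
T4·…·T1 = [-429/625 -672/625 -2817/625; -672/625 1679/625 -1681/625; 0 0 1]
T5·…·T1 = [-429/625 -672/625 -2817/625; 672/625 -1679/625 1681/625; 0 0 1]
T6·…·T1 = [-153/125 67/250 -1463/250; 672/625 -1679/625 1681/625; 0 0 1]

T = [-153/125 67/250 -1463/250; 672/625 -1679/625 1681/625; 0 0 1]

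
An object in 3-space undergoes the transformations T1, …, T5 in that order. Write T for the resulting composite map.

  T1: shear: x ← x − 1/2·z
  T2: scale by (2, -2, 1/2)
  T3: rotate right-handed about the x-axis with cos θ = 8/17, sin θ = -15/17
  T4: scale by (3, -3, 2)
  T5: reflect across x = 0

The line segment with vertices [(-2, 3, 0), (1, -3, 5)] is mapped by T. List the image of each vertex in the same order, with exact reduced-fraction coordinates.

T1 shear: x ← x − 1/2·z: (-2, 3, 0) → (-2, 3, 0); (1, -3, 5) → (-3/2, -3, 5)
T2 scale by (2, -2, 1/2): (-2, 3, 0) → (-4, -6, 0); (-3/2, -3, 5) → (-3, 6, 5/2)
T3 rotate right-handed about the x-axis with cos θ = 8/17, sin θ = -15/17: (-4, -6, 0) → (-4, -48/17, 90/17); (-3, 6, 5/2) → (-3, 171/34, -70/17)
T4 scale by (3, -3, 2): (-4, -48/17, 90/17) → (-12, 144/17, 180/17); (-3, 171/34, -70/17) → (-9, -513/34, -140/17)
T5 reflect across x = 0: (-12, 144/17, 180/17) → (12, 144/17, 180/17); (-9, -513/34, -140/17) → (9, -513/34, -140/17)

image vertices: (12, 144/17, 180/17), (9, -513/34, -140/17)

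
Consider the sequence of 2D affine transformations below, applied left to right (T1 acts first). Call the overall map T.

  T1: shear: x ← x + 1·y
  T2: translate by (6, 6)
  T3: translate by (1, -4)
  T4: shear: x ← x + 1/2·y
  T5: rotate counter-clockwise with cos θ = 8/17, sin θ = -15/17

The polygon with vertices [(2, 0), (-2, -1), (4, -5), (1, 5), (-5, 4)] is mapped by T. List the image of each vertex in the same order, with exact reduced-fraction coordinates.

T1 shear: x ← x + 1·y: (2, 0) → (2, 0); (-2, -1) → (-3, -1); (4, -5) → (-1, -5); (1, 5) → (6, 5); (-5, 4) → (-1, 4)
T2 translate by (6, 6): (2, 0) → (8, 6); (-3, -1) → (3, 5); (-1, -5) → (5, 1); (6, 5) → (12, 11); (-1, 4) → (5, 10)
T3 translate by (1, -4): (8, 6) → (9, 2); (3, 5) → (4, 1); (5, 1) → (6, -3); (12, 11) → (13, 7); (5, 10) → (6, 6)
T4 shear: x ← x + 1/2·y: (9, 2) → (10, 2); (4, 1) → (9/2, 1); (6, -3) → (9/2, -3); (13, 7) → (33/2, 7); (6, 6) → (9, 6)
T5 rotate counter-clockwise with cos θ = 8/17, sin θ = -15/17: (10, 2) → (110/17, -134/17); (9/2, 1) → (3, -7/2); (9/2, -3) → (-9/17, -183/34); (33/2, 7) → (237/17, -383/34); (9, 6) → (162/17, -87/17)

image vertices: (110/17, -134/17), (3, -7/2), (-9/17, -183/34), (237/17, -383/34), (162/17, -87/17)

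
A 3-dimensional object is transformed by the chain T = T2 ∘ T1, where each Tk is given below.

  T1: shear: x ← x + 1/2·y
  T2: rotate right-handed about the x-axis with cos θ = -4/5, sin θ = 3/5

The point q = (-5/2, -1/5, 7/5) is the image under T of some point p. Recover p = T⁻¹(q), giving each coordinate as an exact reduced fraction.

p = (-3, 1, -1)

T1 = [1 1/2 0 0; 0 1 0 0; 0 0 1 0; 0 0 0 1]
T2·T1 = [1 1/2 0 0; 0 -4/5 -3/5 0; 0 3/5 -4/5 0; 0 0 0 1]
det M = 1; M⁻¹ = [1 2/5 -3/10 0; 0 -4/5 3/5 0; 0 -3/5 -4/5 0; 0 0 0 1]
M⁻¹ · (-5/2, -1/5, 7/5)ᵀ = (-3, 1, -1)ᵀ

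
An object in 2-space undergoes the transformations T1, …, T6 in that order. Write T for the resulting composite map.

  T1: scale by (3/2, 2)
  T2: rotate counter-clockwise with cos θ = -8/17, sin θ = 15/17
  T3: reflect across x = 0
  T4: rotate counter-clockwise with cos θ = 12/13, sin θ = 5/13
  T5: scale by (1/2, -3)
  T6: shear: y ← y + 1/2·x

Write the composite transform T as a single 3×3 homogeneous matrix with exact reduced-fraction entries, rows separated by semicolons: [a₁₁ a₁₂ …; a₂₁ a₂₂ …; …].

T1 = [3/2 0 0; 0 2 0; 0 0 1]
T2·T1 = [-12/17 -30/17 0; 45/34 -16/17 0; 0 0 1]
T3·…·T1 = [12/17 30/17 0; 45/34 -16/17 0; 0 0 1]
T4·…·T1 = [63/442 440/221 0; 330/221 -42/221 0; 0 0 1]
T5·…·T1 = [63/884 220/221 0; -990/221 126/221 0; 0 0 1]
T6·…·T1 = [63/884 220/221 0; -7857/1768 236/221 0; 0 0 1]

T = [63/884 220/221 0; -7857/1768 236/221 0; 0 0 1]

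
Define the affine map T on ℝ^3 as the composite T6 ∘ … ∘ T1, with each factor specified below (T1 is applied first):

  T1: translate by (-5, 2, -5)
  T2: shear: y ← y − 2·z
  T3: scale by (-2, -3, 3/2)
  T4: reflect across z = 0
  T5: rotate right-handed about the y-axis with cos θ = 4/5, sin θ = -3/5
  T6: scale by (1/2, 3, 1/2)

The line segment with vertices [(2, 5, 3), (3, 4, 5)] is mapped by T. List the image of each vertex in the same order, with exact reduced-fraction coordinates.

T1 translate by (-5, 2, -5): (2, 5, 3) → (-3, 7, -2); (3, 4, 5) → (-2, 6, 0)
T2 shear: y ← y − 2·z: (-3, 7, -2) → (-3, 11, -2); (-2, 6, 0) → (-2, 6, 0)
T3 scale by (-2, -3, 3/2): (-3, 11, -2) → (6, -33, -3); (-2, 6, 0) → (4, -18, 0)
T4 reflect across z = 0: (6, -33, -3) → (6, -33, 3); (4, -18, 0) → (4, -18, 0)
T5 rotate right-handed about the y-axis with cos θ = 4/5, sin θ = -3/5: (6, -33, 3) → (3, -33, 6); (4, -18, 0) → (16/5, -18, 12/5)
T6 scale by (1/2, 3, 1/2): (3, -33, 6) → (3/2, -99, 3); (16/5, -18, 12/5) → (8/5, -54, 6/5)

image vertices: (3/2, -99, 3), (8/5, -54, 6/5)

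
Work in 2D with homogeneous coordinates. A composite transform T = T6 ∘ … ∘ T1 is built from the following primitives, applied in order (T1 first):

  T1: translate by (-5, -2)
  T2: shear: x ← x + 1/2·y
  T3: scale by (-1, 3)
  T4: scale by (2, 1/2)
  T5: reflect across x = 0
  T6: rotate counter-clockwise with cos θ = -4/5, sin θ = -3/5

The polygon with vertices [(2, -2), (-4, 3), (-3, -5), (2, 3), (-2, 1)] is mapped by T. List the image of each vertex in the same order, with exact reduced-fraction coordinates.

T1 translate by (-5, -2): (2, -2) → (-3, -4); (-4, 3) → (-9, 1); (-3, -5) → (-8, -7); (2, 3) → (-3, 1); (-2, 1) → (-7, -1)
T2 shear: x ← x + 1/2·y: (-3, -4) → (-5, -4); (-9, 1) → (-17/2, 1); (-8, -7) → (-23/2, -7); (-3, 1) → (-5/2, 1); (-7, -1) → (-15/2, -1)
T3 scale by (-1, 3): (-5, -4) → (5, -12); (-17/2, 1) → (17/2, 3); (-23/2, -7) → (23/2, -21); (-5/2, 1) → (5/2, 3); (-15/2, -1) → (15/2, -3)
T4 scale by (2, 1/2): (5, -12) → (10, -6); (17/2, 3) → (17, 3/2); (23/2, -21) → (23, -21/2); (5/2, 3) → (5, 3/2); (15/2, -3) → (15, -3/2)
T5 reflect across x = 0: (10, -6) → (-10, -6); (17, 3/2) → (-17, 3/2); (23, -21/2) → (-23, -21/2); (5, 3/2) → (-5, 3/2); (15, -3/2) → (-15, -3/2)
T6 rotate counter-clockwise with cos θ = -4/5, sin θ = -3/5: (-10, -6) → (22/5, 54/5); (-17, 3/2) → (29/2, 9); (-23, -21/2) → (121/10, 111/5); (-5, 3/2) → (49/10, 9/5); (-15, -3/2) → (111/10, 51/5)

image vertices: (22/5, 54/5), (29/2, 9), (121/10, 111/5), (49/10, 9/5), (111/10, 51/5)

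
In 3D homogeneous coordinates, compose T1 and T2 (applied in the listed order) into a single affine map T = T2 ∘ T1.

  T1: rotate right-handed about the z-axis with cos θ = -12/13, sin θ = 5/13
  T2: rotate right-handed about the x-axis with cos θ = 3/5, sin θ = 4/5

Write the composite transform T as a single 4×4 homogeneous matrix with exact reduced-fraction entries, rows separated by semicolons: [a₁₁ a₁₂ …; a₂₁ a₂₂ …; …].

T1 = [-12/13 -5/13 0 0; 5/13 -12/13 0 0; 0 0 1 0; 0 0 0 1]
T2·T1 = [-12/13 -5/13 0 0; 3/13 -36/65 -4/5 0; 4/13 -48/65 3/5 0; 0 0 0 1]

T = [-12/13 -5/13 0 0; 3/13 -36/65 -4/5 0; 4/13 -48/65 3/5 0; 0 0 0 1]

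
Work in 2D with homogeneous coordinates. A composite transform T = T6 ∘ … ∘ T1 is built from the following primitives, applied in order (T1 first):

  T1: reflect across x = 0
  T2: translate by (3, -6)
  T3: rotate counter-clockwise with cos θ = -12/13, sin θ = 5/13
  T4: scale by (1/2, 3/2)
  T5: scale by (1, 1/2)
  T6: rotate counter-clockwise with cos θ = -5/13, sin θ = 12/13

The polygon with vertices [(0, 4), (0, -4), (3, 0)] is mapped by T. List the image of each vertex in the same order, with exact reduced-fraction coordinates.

image vertices: (-22/13, -93/52), (-1250/169, -1689/676), (-723/169, -90/169)

T1 reflect across x = 0: (0, 4) → (0, 4); (0, -4) → (0, -4); (3, 0) → (-3, 0)
T2 translate by (3, -6): (0, 4) → (3, -2); (0, -4) → (3, -10); (-3, 0) → (0, -6)
T3 rotate counter-clockwise with cos θ = -12/13, sin θ = 5/13: (3, -2) → (-2, 3); (3, -10) → (14/13, 135/13); (0, -6) → (30/13, 72/13)
T4 scale by (1/2, 3/2): (-2, 3) → (-1, 9/2); (14/13, 135/13) → (7/13, 405/26); (30/13, 72/13) → (15/13, 108/13)
T5 scale by (1, 1/2): (-1, 9/2) → (-1, 9/4); (7/13, 405/26) → (7/13, 405/52); (15/13, 108/13) → (15/13, 54/13)
T6 rotate counter-clockwise with cos θ = -5/13, sin θ = 12/13: (-1, 9/4) → (-22/13, -93/52); (7/13, 405/52) → (-1250/169, -1689/676); (15/13, 54/13) → (-723/169, -90/169)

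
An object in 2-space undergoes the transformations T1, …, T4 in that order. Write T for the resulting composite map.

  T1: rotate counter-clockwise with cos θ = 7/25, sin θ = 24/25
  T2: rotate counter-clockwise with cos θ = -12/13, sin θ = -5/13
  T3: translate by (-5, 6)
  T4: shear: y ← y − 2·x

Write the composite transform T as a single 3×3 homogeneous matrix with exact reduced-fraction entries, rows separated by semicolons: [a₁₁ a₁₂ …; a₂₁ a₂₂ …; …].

T = [36/325 323/325 -5; -79/65 -122/65 16; 0 0 1]

T1 = [7/25 -24/25 0; 24/25 7/25 0; 0 0 1]
T2·T1 = [36/325 323/325 0; -323/325 36/325 0; 0 0 1]
T3·…·T1 = [36/325 323/325 -5; -323/325 36/325 6; 0 0 1]
T4·…·T1 = [36/325 323/325 -5; -79/65 -122/65 16; 0 0 1]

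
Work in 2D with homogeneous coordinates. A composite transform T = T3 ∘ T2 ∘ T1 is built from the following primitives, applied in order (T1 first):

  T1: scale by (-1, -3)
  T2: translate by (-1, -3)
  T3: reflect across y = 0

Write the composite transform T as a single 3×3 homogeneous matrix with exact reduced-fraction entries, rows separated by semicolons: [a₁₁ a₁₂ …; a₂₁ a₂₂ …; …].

T = [-1 0 -1; 0 3 3; 0 0 1]

T1 = [-1 0 0; 0 -3 0; 0 0 1]
T2·T1 = [-1 0 -1; 0 -3 -3; 0 0 1]
T3·…·T1 = [-1 0 -1; 0 3 3; 0 0 1]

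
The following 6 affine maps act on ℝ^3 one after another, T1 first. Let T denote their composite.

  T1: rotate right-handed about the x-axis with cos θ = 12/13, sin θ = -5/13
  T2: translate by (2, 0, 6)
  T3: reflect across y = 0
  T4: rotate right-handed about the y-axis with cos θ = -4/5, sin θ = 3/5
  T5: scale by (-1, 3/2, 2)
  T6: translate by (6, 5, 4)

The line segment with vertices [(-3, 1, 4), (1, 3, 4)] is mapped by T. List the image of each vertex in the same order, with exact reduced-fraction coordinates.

image vertices: (-5/13, 17/13, -126/13), (213/65, -19/13, -862/65)

T1 rotate right-handed about the x-axis with cos θ = 12/13, sin θ = -5/13: (-3, 1, 4) → (-3, 32/13, 43/13); (1, 3, 4) → (1, 56/13, 33/13)
T2 translate by (2, 0, 6): (-3, 32/13, 43/13) → (-1, 32/13, 121/13); (1, 56/13, 33/13) → (3, 56/13, 111/13)
T3 reflect across y = 0: (-1, 32/13, 121/13) → (-1, -32/13, 121/13); (3, 56/13, 111/13) → (3, -56/13, 111/13)
T4 rotate right-handed about the y-axis with cos θ = -4/5, sin θ = 3/5: (-1, -32/13, 121/13) → (83/13, -32/13, -89/13); (3, -56/13, 111/13) → (177/65, -56/13, -561/65)
T5 scale by (-1, 3/2, 2): (83/13, -32/13, -89/13) → (-83/13, -48/13, -178/13); (177/65, -56/13, -561/65) → (-177/65, -84/13, -1122/65)
T6 translate by (6, 5, 4): (-83/13, -48/13, -178/13) → (-5/13, 17/13, -126/13); (-177/65, -84/13, -1122/65) → (213/65, -19/13, -862/65)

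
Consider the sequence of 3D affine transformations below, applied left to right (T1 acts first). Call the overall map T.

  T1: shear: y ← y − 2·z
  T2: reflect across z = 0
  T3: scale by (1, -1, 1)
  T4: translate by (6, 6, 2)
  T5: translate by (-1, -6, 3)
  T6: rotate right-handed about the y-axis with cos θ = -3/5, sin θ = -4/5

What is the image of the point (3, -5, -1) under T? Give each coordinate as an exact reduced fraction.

T1 shear: y ← y − 2·z: (3, -5, -1) → (3, -3, -1)
T2 reflect across z = 0: (3, -3, -1) → (3, -3, 1)
T3 scale by (1, -1, 1): (3, -3, 1) → (3, 3, 1)
T4 translate by (6, 6, 2): (3, 3, 1) → (9, 9, 3)
T5 translate by (-1, -6, 3): (9, 9, 3) → (8, 3, 6)
T6 rotate right-handed about the y-axis with cos θ = -3/5, sin θ = -4/5: (8, 3, 6) → (-48/5, 3, 14/5)

T(p) = (-48/5, 3, 14/5)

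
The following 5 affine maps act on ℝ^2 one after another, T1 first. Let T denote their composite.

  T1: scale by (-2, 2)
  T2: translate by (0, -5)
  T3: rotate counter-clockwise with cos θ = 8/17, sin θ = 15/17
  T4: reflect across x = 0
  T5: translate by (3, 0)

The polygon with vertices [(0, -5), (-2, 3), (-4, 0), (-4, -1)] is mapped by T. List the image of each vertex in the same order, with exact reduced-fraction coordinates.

image vertices: (-174/17, -120/17), (2, 4), (-88/17, 80/17), (-118/17, 64/17)

T1 scale by (-2, 2): (0, -5) → (0, -10); (-2, 3) → (4, 6); (-4, 0) → (8, 0); (-4, -1) → (8, -2)
T2 translate by (0, -5): (0, -10) → (0, -15); (4, 6) → (4, 1); (8, 0) → (8, -5); (8, -2) → (8, -7)
T3 rotate counter-clockwise with cos θ = 8/17, sin θ = 15/17: (0, -15) → (225/17, -120/17); (4, 1) → (1, 4); (8, -5) → (139/17, 80/17); (8, -7) → (169/17, 64/17)
T4 reflect across x = 0: (225/17, -120/17) → (-225/17, -120/17); (1, 4) → (-1, 4); (139/17, 80/17) → (-139/17, 80/17); (169/17, 64/17) → (-169/17, 64/17)
T5 translate by (3, 0): (-225/17, -120/17) → (-174/17, -120/17); (-1, 4) → (2, 4); (-139/17, 80/17) → (-88/17, 80/17); (-169/17, 64/17) → (-118/17, 64/17)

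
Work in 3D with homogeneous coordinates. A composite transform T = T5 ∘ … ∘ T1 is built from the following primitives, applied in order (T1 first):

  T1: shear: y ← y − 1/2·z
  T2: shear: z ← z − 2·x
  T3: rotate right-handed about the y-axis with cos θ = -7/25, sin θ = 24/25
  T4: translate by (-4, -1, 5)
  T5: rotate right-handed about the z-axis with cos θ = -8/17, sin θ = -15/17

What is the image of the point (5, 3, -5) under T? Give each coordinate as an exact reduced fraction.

T(p) = (2259/170, 261/17, 22/5)

T1 shear: y ← y − 1/2·z: (5, 3, -5) → (5, 11/2, -5)
T2 shear: z ← z − 2·x: (5, 11/2, -5) → (5, 11/2, -15)
T3 rotate right-handed about the y-axis with cos θ = -7/25, sin θ = 24/25: (5, 11/2, -15) → (-79/5, 11/2, -3/5)
T4 translate by (-4, -1, 5): (-79/5, 11/2, -3/5) → (-99/5, 9/2, 22/5)
T5 rotate right-handed about the z-axis with cos θ = -8/17, sin θ = -15/17: (-99/5, 9/2, 22/5) → (2259/170, 261/17, 22/5)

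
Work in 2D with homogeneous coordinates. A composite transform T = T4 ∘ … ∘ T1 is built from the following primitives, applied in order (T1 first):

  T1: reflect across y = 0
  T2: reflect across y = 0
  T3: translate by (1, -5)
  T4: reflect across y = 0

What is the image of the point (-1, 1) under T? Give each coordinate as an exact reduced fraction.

T(p) = (0, 4)

T1 reflect across y = 0: (-1, 1) → (-1, -1)
T2 reflect across y = 0: (-1, -1) → (-1, 1)
T3 translate by (1, -5): (-1, 1) → (0, -4)
T4 reflect across y = 0: (0, -4) → (0, 4)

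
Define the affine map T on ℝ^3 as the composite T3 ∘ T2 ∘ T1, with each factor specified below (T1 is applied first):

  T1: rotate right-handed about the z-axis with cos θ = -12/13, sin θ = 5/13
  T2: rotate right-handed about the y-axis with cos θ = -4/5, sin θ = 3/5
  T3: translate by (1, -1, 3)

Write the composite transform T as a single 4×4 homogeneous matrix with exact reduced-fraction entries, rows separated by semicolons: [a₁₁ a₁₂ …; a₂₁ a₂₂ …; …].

T = [48/65 4/13 3/5 1; 5/13 -12/13 0 -1; 36/65 3/13 -4/5 3; 0 0 0 1]

T1 = [-12/13 -5/13 0 0; 5/13 -12/13 0 0; 0 0 1 0; 0 0 0 1]
T2·T1 = [48/65 4/13 3/5 0; 5/13 -12/13 0 0; 36/65 3/13 -4/5 0; 0 0 0 1]
T3·…·T1 = [48/65 4/13 3/5 1; 5/13 -12/13 0 -1; 36/65 3/13 -4/5 3; 0 0 0 1]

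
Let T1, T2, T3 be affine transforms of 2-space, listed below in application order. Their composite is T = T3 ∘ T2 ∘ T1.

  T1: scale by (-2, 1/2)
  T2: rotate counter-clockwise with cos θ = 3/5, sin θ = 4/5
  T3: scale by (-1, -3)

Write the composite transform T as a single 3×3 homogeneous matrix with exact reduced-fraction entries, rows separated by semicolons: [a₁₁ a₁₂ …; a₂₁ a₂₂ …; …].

T1 = [-2 0 0; 0 1/2 0; 0 0 1]
T2·T1 = [-6/5 -2/5 0; -8/5 3/10 0; 0 0 1]
T3·…·T1 = [6/5 2/5 0; 24/5 -9/10 0; 0 0 1]

T = [6/5 2/5 0; 24/5 -9/10 0; 0 0 1]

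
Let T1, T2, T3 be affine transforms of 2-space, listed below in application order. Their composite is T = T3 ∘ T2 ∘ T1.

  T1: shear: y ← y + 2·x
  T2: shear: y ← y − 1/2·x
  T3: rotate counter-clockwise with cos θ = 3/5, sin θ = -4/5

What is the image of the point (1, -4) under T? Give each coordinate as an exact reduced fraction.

T(p) = (-7/5, -23/10)

T1 shear: y ← y + 2·x: (1, -4) → (1, -2)
T2 shear: y ← y − 1/2·x: (1, -2) → (1, -5/2)
T3 rotate counter-clockwise with cos θ = 3/5, sin θ = -4/5: (1, -5/2) → (-7/5, -23/10)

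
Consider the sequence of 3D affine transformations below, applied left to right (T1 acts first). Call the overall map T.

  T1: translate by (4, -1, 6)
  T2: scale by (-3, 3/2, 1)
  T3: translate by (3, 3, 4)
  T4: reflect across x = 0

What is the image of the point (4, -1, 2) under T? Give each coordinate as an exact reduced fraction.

T1 translate by (4, -1, 6): (4, -1, 2) → (8, -2, 8)
T2 scale by (-3, 3/2, 1): (8, -2, 8) → (-24, -3, 8)
T3 translate by (3, 3, 4): (-24, -3, 8) → (-21, 0, 12)
T4 reflect across x = 0: (-21, 0, 12) → (21, 0, 12)

T(p) = (21, 0, 12)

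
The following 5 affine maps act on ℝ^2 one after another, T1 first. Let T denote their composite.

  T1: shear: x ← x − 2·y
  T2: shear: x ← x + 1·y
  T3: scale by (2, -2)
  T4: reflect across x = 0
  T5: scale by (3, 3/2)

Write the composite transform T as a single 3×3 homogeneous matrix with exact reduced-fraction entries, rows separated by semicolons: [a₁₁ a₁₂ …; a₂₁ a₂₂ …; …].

T1 = [1 -2 0; 0 1 0; 0 0 1]
T2·T1 = [1 -1 0; 0 1 0; 0 0 1]
T3·…·T1 = [2 -2 0; 0 -2 0; 0 0 1]
T4·…·T1 = [-2 2 0; 0 -2 0; 0 0 1]
T5·…·T1 = [-6 6 0; 0 -3 0; 0 0 1]

T = [-6 6 0; 0 -3 0; 0 0 1]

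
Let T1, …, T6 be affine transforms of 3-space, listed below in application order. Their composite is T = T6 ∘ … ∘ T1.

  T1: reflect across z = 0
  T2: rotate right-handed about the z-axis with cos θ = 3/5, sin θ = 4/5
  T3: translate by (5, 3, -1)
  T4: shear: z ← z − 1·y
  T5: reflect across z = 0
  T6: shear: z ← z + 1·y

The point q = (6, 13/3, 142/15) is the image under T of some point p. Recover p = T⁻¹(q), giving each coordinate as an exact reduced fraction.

p = (5/3, 0, -1/5)

T1 = [1 0 0 0; 0 1 0 0; 0 0 -1 0; 0 0 0 1]
T2·T1 = [3/5 -4/5 0 0; 4/5 3/5 0 0; 0 0 -1 0; 0 0 0 1]
T3·…·T1 = [3/5 -4/5 0 5; 4/5 3/5 0 3; 0 0 -1 -1; 0 0 0 1]
T4·…·T1 = [3/5 -4/5 0 5; 4/5 3/5 0 3; -4/5 -3/5 -1 -4; 0 0 0 1]
T5·…·T1 = [3/5 -4/5 0 5; 4/5 3/5 0 3; 4/5 3/5 1 4; 0 0 0 1]
T6·…·T1 = [3/5 -4/5 0 5; 4/5 3/5 0 3; 8/5 6/5 1 7; 0 0 0 1]
det M = 1; M⁻¹ = [3/5 4/5 0 -27/5; -4/5 3/5 0 11/5; 0 -2 1 -1; 0 0 0 1]
M⁻¹ · (6, 13/3, 142/15)ᵀ = (5/3, 0, -1/5)ᵀ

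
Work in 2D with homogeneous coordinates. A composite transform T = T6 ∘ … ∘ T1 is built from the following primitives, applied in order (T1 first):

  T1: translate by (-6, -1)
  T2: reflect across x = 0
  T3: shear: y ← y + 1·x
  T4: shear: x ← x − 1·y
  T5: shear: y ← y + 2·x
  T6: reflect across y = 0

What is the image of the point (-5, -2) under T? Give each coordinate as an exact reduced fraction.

T(p) = (3, -14)

T1 translate by (-6, -1): (-5, -2) → (-11, -3)
T2 reflect across x = 0: (-11, -3) → (11, -3)
T3 shear: y ← y + 1·x: (11, -3) → (11, 8)
T4 shear: x ← x − 1·y: (11, 8) → (3, 8)
T5 shear: y ← y + 2·x: (3, 8) → (3, 14)
T6 reflect across y = 0: (3, 14) → (3, -14)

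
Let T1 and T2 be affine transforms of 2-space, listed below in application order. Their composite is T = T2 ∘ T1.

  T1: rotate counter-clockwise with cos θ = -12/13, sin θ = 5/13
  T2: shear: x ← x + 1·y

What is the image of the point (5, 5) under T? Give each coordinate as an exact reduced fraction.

T1 rotate counter-clockwise with cos θ = -12/13, sin θ = 5/13: (5, 5) → (-85/13, -35/13)
T2 shear: x ← x + 1·y: (-85/13, -35/13) → (-120/13, -35/13)

T(p) = (-120/13, -35/13)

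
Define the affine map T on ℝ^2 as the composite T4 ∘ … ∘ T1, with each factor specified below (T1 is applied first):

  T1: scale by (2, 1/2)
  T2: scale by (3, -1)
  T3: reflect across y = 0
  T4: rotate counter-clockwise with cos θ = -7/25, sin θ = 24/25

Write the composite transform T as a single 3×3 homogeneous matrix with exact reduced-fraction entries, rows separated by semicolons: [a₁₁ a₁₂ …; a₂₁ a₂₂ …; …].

T1 = [2 0 0; 0 1/2 0; 0 0 1]
T2·T1 = [6 0 0; 0 -1/2 0; 0 0 1]
T3·…·T1 = [6 0 0; 0 1/2 0; 0 0 1]
T4·…·T1 = [-42/25 -12/25 0; 144/25 -7/50 0; 0 0 1]

T = [-42/25 -12/25 0; 144/25 -7/50 0; 0 0 1]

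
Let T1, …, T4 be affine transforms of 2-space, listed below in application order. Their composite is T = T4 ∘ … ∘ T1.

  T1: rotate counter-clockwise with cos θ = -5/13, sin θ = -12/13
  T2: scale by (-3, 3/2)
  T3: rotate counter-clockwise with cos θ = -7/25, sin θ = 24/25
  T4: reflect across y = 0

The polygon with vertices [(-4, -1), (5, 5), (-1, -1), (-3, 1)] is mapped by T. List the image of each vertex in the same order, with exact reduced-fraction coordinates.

T1 rotate counter-clockwise with cos θ = -5/13, sin θ = -12/13: (-4, -1) → (8/13, 53/13); (5, 5) → (35/13, -85/13); (-1, -1) → (-7/13, 17/13); (-3, 1) → (27/13, 31/13)
T2 scale by (-3, 3/2): (8/13, 53/13) → (-24/13, 159/26); (35/13, -85/13) → (-105/13, -255/26); (-7/13, 17/13) → (21/13, 51/26); (27/13, 31/13) → (-81/13, 93/26)
T3 rotate counter-clockwise with cos θ = -7/25, sin θ = 24/25: (-24/13, 159/26) → (-348/65, -453/130); (-105/13, -255/26) → (759/65, -651/130); (21/13, 51/26) → (-759/325, 651/650); (-81/13, 93/26) → (-549/325, -4539/650)
T4 reflect across y = 0: (-348/65, -453/130) → (-348/65, 453/130); (759/65, -651/130) → (759/65, 651/130); (-759/325, 651/650) → (-759/325, -651/650); (-549/325, -4539/650) → (-549/325, 4539/650)

image vertices: (-348/65, 453/130), (759/65, 651/130), (-759/325, -651/650), (-549/325, 4539/650)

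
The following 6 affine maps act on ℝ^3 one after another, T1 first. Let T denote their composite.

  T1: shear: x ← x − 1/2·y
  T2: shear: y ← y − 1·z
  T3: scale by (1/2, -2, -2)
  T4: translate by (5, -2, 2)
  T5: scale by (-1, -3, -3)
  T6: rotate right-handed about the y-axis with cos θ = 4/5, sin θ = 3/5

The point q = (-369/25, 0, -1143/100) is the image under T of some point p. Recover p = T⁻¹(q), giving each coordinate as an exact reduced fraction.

p = (-8/5, -3, -2)

T1 = [1 -1/2 0 0; 0 1 0 0; 0 0 1 0; 0 0 0 1]
T2·T1 = [1 -1/2 0 0; 0 1 -1 0; 0 0 1 0; 0 0 0 1]
T3·…·T1 = [1/2 -1/4 0 0; 0 -2 2 0; 0 0 -2 0; 0 0 0 1]
T4·…·T1 = [1/2 -1/4 0 5; 0 -2 2 -2; 0 0 -2 2; 0 0 0 1]
T5·…·T1 = [-1/2 1/4 0 -5; 0 6 -6 6; 0 0 6 -6; 0 0 0 1]
T6·…·T1 = [-2/5 1/5 18/5 -38/5; 0 6 -6 6; 3/10 -3/20 24/5 -9/5; 0 0 0 1]
det M = -18; M⁻¹ = [-31/20 1/12 19/15 -10; 1/10 1/6 2/15 0; 1/10 0 2/15 1; 0 0 0 1]
M⁻¹ · (-369/25, 0, -1143/100)ᵀ = (-8/5, -3, -2)ᵀ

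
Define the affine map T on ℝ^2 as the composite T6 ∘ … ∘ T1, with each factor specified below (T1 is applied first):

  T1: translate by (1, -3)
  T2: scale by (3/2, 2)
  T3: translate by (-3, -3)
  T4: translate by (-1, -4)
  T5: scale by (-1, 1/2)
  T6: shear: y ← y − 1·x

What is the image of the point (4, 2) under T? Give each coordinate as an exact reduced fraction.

T(p) = (-7/2, -1)

T1 translate by (1, -3): (4, 2) → (5, -1)
T2 scale by (3/2, 2): (5, -1) → (15/2, -2)
T3 translate by (-3, -3): (15/2, -2) → (9/2, -5)
T4 translate by (-1, -4): (9/2, -5) → (7/2, -9)
T5 scale by (-1, 1/2): (7/2, -9) → (-7/2, -9/2)
T6 shear: y ← y − 1·x: (-7/2, -9/2) → (-7/2, -1)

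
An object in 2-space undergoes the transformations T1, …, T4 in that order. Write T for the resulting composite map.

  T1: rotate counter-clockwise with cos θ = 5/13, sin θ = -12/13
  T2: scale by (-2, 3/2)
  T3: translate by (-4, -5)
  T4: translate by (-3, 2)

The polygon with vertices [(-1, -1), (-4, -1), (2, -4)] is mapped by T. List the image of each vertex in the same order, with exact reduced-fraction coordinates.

image vertices: (-57/13, -57/26), (-27/13, 51/26), (-15/13, -105/13)

T1 rotate counter-clockwise with cos θ = 5/13, sin θ = -12/13: (-1, -1) → (-17/13, 7/13); (-4, -1) → (-32/13, 43/13); (2, -4) → (-38/13, -44/13)
T2 scale by (-2, 3/2): (-17/13, 7/13) → (34/13, 21/26); (-32/13, 43/13) → (64/13, 129/26); (-38/13, -44/13) → (76/13, -66/13)
T3 translate by (-4, -5): (34/13, 21/26) → (-18/13, -109/26); (64/13, 129/26) → (12/13, -1/26); (76/13, -66/13) → (24/13, -131/13)
T4 translate by (-3, 2): (-18/13, -109/26) → (-57/13, -57/26); (12/13, -1/26) → (-27/13, 51/26); (24/13, -131/13) → (-15/13, -105/13)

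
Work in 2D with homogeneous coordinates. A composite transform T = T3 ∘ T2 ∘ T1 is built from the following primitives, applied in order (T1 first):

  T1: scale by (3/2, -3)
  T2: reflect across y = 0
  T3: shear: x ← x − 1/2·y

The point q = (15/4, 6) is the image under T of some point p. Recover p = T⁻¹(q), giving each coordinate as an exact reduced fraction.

p = (9/2, 2)

T1 = [3/2 0 0; 0 -3 0; 0 0 1]
T2·T1 = [3/2 0 0; 0 3 0; 0 0 1]
T3·…·T1 = [3/2 -3/2 0; 0 3 0; 0 0 1]
det M = 9/2; M⁻¹ = [2/3 1/3 0; 0 1/3 0; 0 0 1]
M⁻¹ · (15/4, 6)ᵀ = (9/2, 2)ᵀ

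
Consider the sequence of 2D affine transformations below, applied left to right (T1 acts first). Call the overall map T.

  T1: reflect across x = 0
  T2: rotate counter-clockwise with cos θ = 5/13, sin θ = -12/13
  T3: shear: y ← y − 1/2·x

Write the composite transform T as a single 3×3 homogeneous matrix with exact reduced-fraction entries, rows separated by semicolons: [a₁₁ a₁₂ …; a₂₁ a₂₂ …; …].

T1 = [-1 0 0; 0 1 0; 0 0 1]
T2·T1 = [-5/13 12/13 0; 12/13 5/13 0; 0 0 1]
T3·…·T1 = [-5/13 12/13 0; 29/26 -1/13 0; 0 0 1]

T = [-5/13 12/13 0; 29/26 -1/13 0; 0 0 1]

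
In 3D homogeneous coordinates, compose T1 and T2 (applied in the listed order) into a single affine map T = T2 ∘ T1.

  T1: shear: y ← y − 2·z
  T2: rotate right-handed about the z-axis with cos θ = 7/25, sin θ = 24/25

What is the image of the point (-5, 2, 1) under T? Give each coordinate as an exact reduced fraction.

T(p) = (-7/5, -24/5, 1)

T1 shear: y ← y − 2·z: (-5, 2, 1) → (-5, 0, 1)
T2 rotate right-handed about the z-axis with cos θ = 7/25, sin θ = 24/25: (-5, 0, 1) → (-7/5, -24/5, 1)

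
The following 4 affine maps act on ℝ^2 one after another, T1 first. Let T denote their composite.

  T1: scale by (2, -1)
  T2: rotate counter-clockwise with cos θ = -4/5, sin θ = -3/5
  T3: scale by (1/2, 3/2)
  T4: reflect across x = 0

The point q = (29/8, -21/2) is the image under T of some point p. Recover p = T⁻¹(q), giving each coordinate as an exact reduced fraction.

p = (5, -5/4)

T1 = [2 0 0; 0 -1 0; 0 0 1]
T2·T1 = [-8/5 -3/5 0; -6/5 4/5 0; 0 0 1]
T3·…·T1 = [-4/5 -3/10 0; -9/5 6/5 0; 0 0 1]
T4·…·T1 = [4/5 3/10 0; -9/5 6/5 0; 0 0 1]
det M = 3/2; M⁻¹ = [4/5 -1/5 0; 6/5 8/15 0; 0 0 1]
M⁻¹ · (29/8, -21/2)ᵀ = (5, -5/4)ᵀ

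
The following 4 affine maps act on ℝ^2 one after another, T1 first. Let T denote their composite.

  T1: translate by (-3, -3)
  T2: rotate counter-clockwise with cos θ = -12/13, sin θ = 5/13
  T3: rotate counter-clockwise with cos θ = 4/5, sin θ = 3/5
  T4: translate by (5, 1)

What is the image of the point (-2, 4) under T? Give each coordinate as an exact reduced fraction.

T1 translate by (-3, -3): (-2, 4) → (-5, 1)
T2 rotate counter-clockwise with cos θ = -12/13, sin θ = 5/13: (-5, 1) → (55/13, -37/13)
T3 rotate counter-clockwise with cos θ = 4/5, sin θ = 3/5: (55/13, -37/13) → (331/65, 17/65)
T4 translate by (5, 1): (331/65, 17/65) → (656/65, 82/65)

T(p) = (656/65, 82/65)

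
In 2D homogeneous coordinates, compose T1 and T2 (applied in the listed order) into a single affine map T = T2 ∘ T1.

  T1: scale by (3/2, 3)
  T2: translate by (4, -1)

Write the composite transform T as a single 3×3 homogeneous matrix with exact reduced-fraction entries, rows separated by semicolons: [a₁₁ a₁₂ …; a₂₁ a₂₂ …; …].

T1 = [3/2 0 0; 0 3 0; 0 0 1]
T2·T1 = [3/2 0 4; 0 3 -1; 0 0 1]

T = [3/2 0 4; 0 3 -1; 0 0 1]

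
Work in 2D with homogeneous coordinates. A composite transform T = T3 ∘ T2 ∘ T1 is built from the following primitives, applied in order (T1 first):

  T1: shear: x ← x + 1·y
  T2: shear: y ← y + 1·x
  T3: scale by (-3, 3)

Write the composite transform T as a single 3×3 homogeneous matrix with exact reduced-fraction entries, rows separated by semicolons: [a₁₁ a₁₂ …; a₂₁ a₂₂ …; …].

T = [-3 -3 0; 3 6 0; 0 0 1]

T1 = [1 1 0; 0 1 0; 0 0 1]
T2·T1 = [1 1 0; 1 2 0; 0 0 1]
T3·…·T1 = [-3 -3 0; 3 6 0; 0 0 1]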